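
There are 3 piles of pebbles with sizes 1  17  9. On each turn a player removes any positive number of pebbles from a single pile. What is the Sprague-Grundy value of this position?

25

In binary:
  00001  (1)
  10001  (17)
  01001  (9)
  -----
  11001  (25)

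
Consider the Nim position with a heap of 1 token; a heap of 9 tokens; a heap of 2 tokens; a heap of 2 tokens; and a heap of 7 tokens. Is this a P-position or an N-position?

N-position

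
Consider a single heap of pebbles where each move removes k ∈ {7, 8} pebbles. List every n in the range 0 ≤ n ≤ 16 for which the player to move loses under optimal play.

0, 1, 2, 3, 4, 5, 6, 15, 16

Grundy values for subtraction set {7, 8}:
k:     0  1  2  3  4  5  6  7  8  9 10 11 12 13 14 15 16
g(k):  0  0  0  0  0  0  0  1  1  1  1  1  1  1  2  0  0
The P-positions (g = 0) in 0..16 are 0, 1, 2, 3, 4, 5, 6, 15, 16.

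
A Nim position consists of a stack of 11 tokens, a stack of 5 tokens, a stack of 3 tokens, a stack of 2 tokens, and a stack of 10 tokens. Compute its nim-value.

5

Write each in binary and XOR column by column:
  1011  (11)
  0101  (5)
  0011  (3)
  0010  (2)
  1010  (10)
  ----
  0101  (5)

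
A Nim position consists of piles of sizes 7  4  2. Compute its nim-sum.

Write each in binary and XOR column by column:
  111  (7)
  100  (4)
  010  (2)
  ---
  001  (1)

1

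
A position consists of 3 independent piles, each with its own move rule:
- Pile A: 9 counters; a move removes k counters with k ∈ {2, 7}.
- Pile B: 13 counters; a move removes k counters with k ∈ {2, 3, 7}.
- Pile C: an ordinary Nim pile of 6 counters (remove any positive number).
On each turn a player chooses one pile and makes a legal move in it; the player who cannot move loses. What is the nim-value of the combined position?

Grundy values for pile A (subtraction set {2, 7}):
k:     0  1  2  3  4  5  6  7  8  9
g(k):  0  0  1  1  0  0  1  1  2  0
So g(9) = 0.
For pile B, compute g(0), g(1), … with moves {2, 3, 7}:
k:     0  1  2  3  4  5  6  7  8  9 10 11 12 13
g(k):  0  0  1  1  2  0  0  1  1  2  0  0  1  1
So g(13) = 1.
Pile C is a plain Nim pile of size 6, so its Grundy value is 6.
The value of a disjunctive sum is the nim-sum of the parts.
Combined value = 0 ⊕ 1 ⊕ 6 = 7.

7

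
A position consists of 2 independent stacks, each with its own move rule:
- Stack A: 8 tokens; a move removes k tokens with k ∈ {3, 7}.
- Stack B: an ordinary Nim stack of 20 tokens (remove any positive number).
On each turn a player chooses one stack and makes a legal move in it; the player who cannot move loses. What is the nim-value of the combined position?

22

Build the Grundy sequence for stack A with g(k) = mex{g(k−s) : s ∈ {3, 7}, s ≤ k}:
g(0) = mex{} = 0
g(1) = mex{} = 0
g(2) = mex{} = 0
g(3) = mex{0} = 1
g(4) = mex{0} = 1
g(5) = mex{0} = 1
g(6) = mex{1} = 0
g(7) = mex{0,1} = 2
g(8) = mex{0,1} = 2
So g(8) = 2.
Stack B is a plain Nim stack of size 20, so its Grundy value is 20.
The value of a disjunctive sum is the nim-sum of the parts.
Combined value = 2 ⊕ 20 = 22.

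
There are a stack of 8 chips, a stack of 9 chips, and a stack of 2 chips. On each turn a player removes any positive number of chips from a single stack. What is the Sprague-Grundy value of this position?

3

Write each in binary and XOR column by column:
  1000  (8)
  1001  (9)
  0010  (2)
  ----
  0011  (3)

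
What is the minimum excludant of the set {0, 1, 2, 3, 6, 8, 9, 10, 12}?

The values 0, 1, 2, 3 are all present; 4 is the first non-negative integer missing from the set.

4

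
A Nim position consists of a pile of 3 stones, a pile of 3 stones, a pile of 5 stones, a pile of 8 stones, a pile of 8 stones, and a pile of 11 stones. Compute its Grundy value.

14

Write each in binary and XOR column by column:
  0011  (3)
  0011  (3)
  0101  (5)
  1000  (8)
  1000  (8)
  1011  (11)
  ----
  1110  (14)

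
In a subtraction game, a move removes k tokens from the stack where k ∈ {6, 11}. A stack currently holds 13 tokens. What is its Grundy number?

Grundy values for subtraction set {6, 11}:
k:     0  1  2  3  4  5  6  7  8  9 10 11 12 13
g(k):  0  0  0  0  0  0  1  1  1  1  1  1  2  2
So g(13) = 2.

2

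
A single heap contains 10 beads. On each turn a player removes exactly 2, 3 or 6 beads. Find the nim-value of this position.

Build the Grundy sequence with g(k) = mex{g(k−s) : s ∈ {2, 3, 6}, s ≤ k}:
k:     0  1  2  3  4  5  6  7  8  9 10
g(k):  0  0  1  1  2  0  3  1  2  0  0
So g(10) = 0.

0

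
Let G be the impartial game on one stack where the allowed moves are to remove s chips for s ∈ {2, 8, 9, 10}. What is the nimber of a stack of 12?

Compute g(0), g(1), … for moves {2, 8, 9, 10}:
k:     0  1  2  3  4  5  6  7  8  9 10 11 12
g(k):  0  0  1  1  0  0  1  1  2  2  3  3  2
So g(12) = 2.

2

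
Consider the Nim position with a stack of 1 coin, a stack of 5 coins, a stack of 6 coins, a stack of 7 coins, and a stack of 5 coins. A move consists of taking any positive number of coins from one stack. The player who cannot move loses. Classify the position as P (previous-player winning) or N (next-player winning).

Compute the nim-sum pairwise:
1 ^ 5 = 4
4 ^ 6 = 2
2 ^ 7 = 5
5 ^ 5 = 0
The nim-sum is 0, so this is a P-position: the player to move is in a losing position under optimal play.

P-position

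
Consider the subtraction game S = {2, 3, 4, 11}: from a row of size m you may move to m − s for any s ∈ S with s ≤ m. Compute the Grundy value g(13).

0

Build the Grundy sequence with g(k) = mex{g(k−s) : s ∈ {2, 3, 4, 11}, s ≤ k}:
k:     0  1  2  3  4  5  6  7  8  9 10 11 12 13
g(k):  0  0  1  1  2  2  0  0  1  1  2  2  3  0
So g(13) = 0.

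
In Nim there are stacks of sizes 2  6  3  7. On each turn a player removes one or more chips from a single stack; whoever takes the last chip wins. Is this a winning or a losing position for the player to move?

Losing position

Compute the nim-sum pairwise:
2 ^ 6 = 4
4 ^ 3 = 7
7 ^ 7 = 0
The nim-sum is 0, so this is a P-position: the player to move is in a losing position under optimal play.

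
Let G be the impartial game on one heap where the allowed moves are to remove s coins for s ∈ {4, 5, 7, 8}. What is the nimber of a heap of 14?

0

Grundy values for subtraction set {4, 5, 7, 8}:
g(0) = mex{} = 0
g(1) = mex{} = 0
g(2) = mex{} = 0
g(3) = mex{} = 0
g(4) = mex{0} = 1
g(5) = mex{0} = 1
g(6) = mex{0} = 1
g(7) = mex{0} = 1
g(8) = mex{0,1} = 2
g(9) = mex{0,1} = 2
g(10) = mex{0,1} = 2
g(11) = mex{0,1} = 2
g(12) = mex{1,2} = 0
g(13) = mex{1,2} = 0
g(14) = mex{1,2} = 0
So g(14) = 0.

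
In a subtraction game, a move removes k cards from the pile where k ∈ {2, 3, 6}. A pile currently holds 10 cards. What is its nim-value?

Grundy values for subtraction set {2, 3, 6}:
k:     0  1  2  3  4  5  6  7  8  9 10
g(k):  0  0  1  1  2  0  3  1  2  0  0
So g(10) = 0.

0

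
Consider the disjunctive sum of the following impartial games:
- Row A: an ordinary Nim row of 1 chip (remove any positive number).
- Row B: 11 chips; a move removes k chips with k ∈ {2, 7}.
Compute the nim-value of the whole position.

Row A is a plain Nim row of size 1, so its Grundy value is 1.
Grundy values for row B (subtraction set {2, 7}):
k:     0  1  2  3  4  5  6  7  8  9 10 11
g(k):  0  0  1  1  0  0  1  1  2  0  0  1
So g(11) = 1.
By the Sprague-Grundy theorem, the Grundy value of a sum of independent games is the XOR of the component values.
Combined value = 1 ⊕ 1 = 0.

0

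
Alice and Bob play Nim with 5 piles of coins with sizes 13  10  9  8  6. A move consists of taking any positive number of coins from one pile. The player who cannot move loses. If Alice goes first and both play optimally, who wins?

Bob wins

Nim-sum: 13 ⊕ 10 ⊕ 9 ⊕ 8 ⊕ 6 = 0.
The nim-sum is 0, so this is a P-position: the player to move is in a losing position under optimal play; Alice is about to move from it and so loses — Bob wins.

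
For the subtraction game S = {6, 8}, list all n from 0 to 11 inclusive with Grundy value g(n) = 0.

0, 1, 2, 3, 4, 5

Compute g(0), g(1), … for moves {6, 8}:
k:     0  1  2  3  4  5  6  7  8  9 10 11
g(k):  0  0  0  0  0  0  1  1  1  1  1  1
The P-positions (g = 0) in 0..11 are 0, 1, 2, 3, 4, 5.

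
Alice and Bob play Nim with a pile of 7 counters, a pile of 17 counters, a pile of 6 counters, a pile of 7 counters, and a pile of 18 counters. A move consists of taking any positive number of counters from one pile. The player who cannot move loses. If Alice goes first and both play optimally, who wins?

Alice wins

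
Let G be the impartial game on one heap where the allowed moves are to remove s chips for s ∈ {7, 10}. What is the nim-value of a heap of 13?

Grundy values for subtraction set {7, 10}:
k:     0  1  2  3  4  5  6  7  8  9 10 11 12 13
g(k):  0  0  0  0  0  0  0  1  1  1  1  1  1  1
So g(13) = 1.

1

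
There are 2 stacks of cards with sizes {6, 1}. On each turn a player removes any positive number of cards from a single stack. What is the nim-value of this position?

Write each in binary and XOR column by column:
  110  (6)
  001  (1)
  ---
  111  (7)

7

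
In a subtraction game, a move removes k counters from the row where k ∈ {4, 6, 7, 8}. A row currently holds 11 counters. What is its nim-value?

Build the Grundy sequence with g(k) = mex{g(k−s) : s ∈ {4, 6, 7, 8}, s ≤ k}:
k:     0  1  2  3  4  5  6  7  8  9 10 11
g(k):  0  0  0  0  1  1  1  1  2  2  2  2
So g(11) = 2.

2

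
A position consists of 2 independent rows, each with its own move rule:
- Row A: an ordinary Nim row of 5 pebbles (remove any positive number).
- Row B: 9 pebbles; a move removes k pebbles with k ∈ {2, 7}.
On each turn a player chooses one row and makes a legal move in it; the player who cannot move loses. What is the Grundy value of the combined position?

Row A is a plain Nim row of size 5, so its Grundy value is 5.
For row B, compute g(0), g(1), … with moves {2, 7}:
g(0) = mex{} = 0
g(1) = mex{} = 0
g(2) = mex{0} = 1
g(3) = mex{0} = 1
g(4) = mex{1} = 0
g(5) = mex{1} = 0
g(6) = mex{0} = 1
g(7) = mex{0} = 1
g(8) = mex{0,1} = 2
g(9) = mex{1} = 0
So g(9) = 0.
By the Sprague-Grundy theorem, the Grundy value of a sum of independent games is the XOR of the component values.
Combined value = 5 ⊕ 0 = 5.

5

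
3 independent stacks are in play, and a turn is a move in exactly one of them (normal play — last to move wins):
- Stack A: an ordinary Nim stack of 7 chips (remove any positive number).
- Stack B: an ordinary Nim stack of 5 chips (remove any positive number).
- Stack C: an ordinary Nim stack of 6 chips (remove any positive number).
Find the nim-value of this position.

4

Stack A is a plain Nim stack of size 7, so its Grundy value is 7.
Stack B is a plain Nim stack of size 5, so its Grundy value is 5.
Stack C is a plain Nim stack of size 6, so its Grundy value is 6.
The value of a disjunctive sum is the nim-sum of the parts.
Combined value = 7 XOR 5 XOR 6 = 4.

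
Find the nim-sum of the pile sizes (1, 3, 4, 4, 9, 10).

1

Bitwise XOR of the heap sizes:
  0001  (1)
  0011  (3)
  0100  (4)
  0100  (4)
  1001  (9)
  1010  (10)
  ----
  0001  (1)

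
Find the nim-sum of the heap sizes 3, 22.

21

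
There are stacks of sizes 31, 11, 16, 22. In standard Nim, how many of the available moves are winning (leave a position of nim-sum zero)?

3

Compute the nim-sum pairwise:
31 XOR 11 = 20
20 XOR 16 = 4
4 XOR 22 = 18
The overall nim-sum is X = 18. A stack of size p has a winning move iff p XOR X < p (reduce it to p XOR X).
  31: 31 XOR 18 = 13 < 31 — winning move (to 13).
  11: 11 XOR 18 = 25 ≥ 11 — no move.
  16: 16 XOR 18 = 2 < 16 — winning move (to 2).
  22: 22 XOR 18 = 4 < 22 — winning move (to 4).
That gives 3 winning moves.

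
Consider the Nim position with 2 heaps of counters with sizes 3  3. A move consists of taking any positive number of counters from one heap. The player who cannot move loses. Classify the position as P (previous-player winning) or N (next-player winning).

Nim-sum: 3 XOR 3 = 0.
The nim-sum is 0, so this is a P-position: the player to move is in a losing position under optimal play.

P-position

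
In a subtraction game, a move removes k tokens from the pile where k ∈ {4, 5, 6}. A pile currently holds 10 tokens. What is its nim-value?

0

Compute g(0), g(1), … for moves {4, 5, 6}:
g(0) = mex{} = 0
g(1) = mex{} = 0
g(2) = mex{} = 0
g(3) = mex{} = 0
g(4) = mex{0} = 1
g(5) = mex{0} = 1
g(6) = mex{0} = 1
g(7) = mex{0} = 1
g(8) = mex{0,1} = 2
g(9) = mex{0,1} = 2
g(10) = mex{1} = 0
So g(10) = 0.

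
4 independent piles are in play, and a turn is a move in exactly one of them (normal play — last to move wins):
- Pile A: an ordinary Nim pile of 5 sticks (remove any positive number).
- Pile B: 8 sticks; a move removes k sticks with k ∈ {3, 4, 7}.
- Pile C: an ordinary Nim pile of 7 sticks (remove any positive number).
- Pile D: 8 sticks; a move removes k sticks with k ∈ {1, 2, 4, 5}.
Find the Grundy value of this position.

2

Pile A is a plain Nim pile of size 5, so its Grundy value is 5.
For pile B, compute g(0), g(1), … with moves {3, 4, 7}:
k:     0  1  2  3  4  5  6  7  8
g(k):  0  0  0  1  1  1  2  2  2
So g(8) = 2.
Pile C is a plain Nim pile of size 7, so its Grundy value is 7.
Grundy values for pile D (subtraction set {1, 2, 4, 5}):
k:     0  1  2  3  4  5  6  7  8
g(k):  0  1  2  0  1  2  0  1  2
So g(8) = 2.
By the Sprague-Grundy theorem, the Grundy value of a sum of independent games is the XOR of the component values.
Combined value = 5 ⊕ 2 ⊕ 7 ⊕ 2 = 2.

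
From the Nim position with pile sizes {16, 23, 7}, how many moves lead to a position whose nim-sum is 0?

Nim-sum: 16 ^ 23 ^ 7 = 0.
The nim-sum is already 0, so every move leaves a nonzero nim-sum — there are no winning moves.

0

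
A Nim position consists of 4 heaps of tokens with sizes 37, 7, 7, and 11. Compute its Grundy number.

Bitwise XOR of the heap sizes:
  100101  (37)
  000111  (7)
  000111  (7)
  001011  (11)
  ------
  101110  (46)

46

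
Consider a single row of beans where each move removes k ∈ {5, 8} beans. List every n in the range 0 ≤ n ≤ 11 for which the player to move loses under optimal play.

0, 1, 2, 3, 4

Build the Grundy sequence with g(k) = mex{g(k−s) : s ∈ {5, 8}, s ≤ k}:
k:     0  1  2  3  4  5  6  7  8  9 10 11
g(k):  0  0  0  0  0  1  1  1  1  1  2  2
The P-positions (g = 0) in 0..11 are 0, 1, 2, 3, 4.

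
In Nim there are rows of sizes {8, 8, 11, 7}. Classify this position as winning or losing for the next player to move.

Winning position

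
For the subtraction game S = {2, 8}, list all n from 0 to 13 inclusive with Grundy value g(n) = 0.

0, 1, 4, 5, 10, 11

Build the Grundy sequence with g(k) = mex{g(k−s) : s ∈ {2, 8}, s ≤ k}:
g(0) = mex{} = 0
g(1) = mex{} = 0
g(2) = mex{0} = 1
g(3) = mex{0} = 1
g(4) = mex{1} = 0
g(5) = mex{1} = 0
g(6) = mex{0} = 1
g(7) = mex{0} = 1
g(8) = mex{0,1} = 2
g(9) = mex{0,1} = 2
g(10) = mex{1,2} = 0
g(11) = mex{1,2} = 0
g(12) = mex{0} = 1
g(13) = mex{0} = 1
The P-positions (g = 0) in 0..13 are 0, 1, 4, 5, 10, 11.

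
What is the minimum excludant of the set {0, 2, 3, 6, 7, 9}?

0 is in the set but 1 is not, so the mex is 1.

1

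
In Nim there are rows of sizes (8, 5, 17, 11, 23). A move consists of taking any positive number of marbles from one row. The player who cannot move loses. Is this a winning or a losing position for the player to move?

Compute the nim-sum pairwise:
8 ^ 5 = 13
13 ^ 17 = 28
28 ^ 11 = 23
23 ^ 23 = 0
The nim-sum is 0, so this is a P-position: the player to move is in a losing position under optimal play.

Losing position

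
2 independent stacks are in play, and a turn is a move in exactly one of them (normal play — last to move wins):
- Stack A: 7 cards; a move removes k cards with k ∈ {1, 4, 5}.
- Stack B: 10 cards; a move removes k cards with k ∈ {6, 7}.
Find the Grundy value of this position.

2

For stack A, compute g(0), g(1), … with moves {1, 4, 5}:
g(0) = mex{} = 0
g(1) = mex{0} = 1
g(2) = mex{1} = 0
g(3) = mex{0} = 1
g(4) = mex{0,1} = 2
g(5) = mex{0,1,2} = 3
g(6) = mex{0,1,3} = 2
g(7) = mex{0,1,2} = 3
So g(7) = 3.
Grundy values for stack B (subtraction set {6, 7}):
g(0) = mex{} = 0
g(1) = mex{} = 0
g(2) = mex{} = 0
g(3) = mex{} = 0
g(4) = mex{} = 0
g(5) = mex{} = 0
g(6) = mex{0} = 1
g(7) = mex{0} = 1
g(8) = mex{0} = 1
g(9) = mex{0} = 1
g(10) = mex{0} = 1
So g(10) = 1.
The value of a disjunctive sum is the nim-sum of the parts.
Combined value = 3 XOR 1 = 2.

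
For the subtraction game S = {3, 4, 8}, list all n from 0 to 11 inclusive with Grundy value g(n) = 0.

0, 1, 2, 7

Grundy values for subtraction set {3, 4, 8}:
g(0) = mex{} = 0
g(1) = mex{} = 0
g(2) = mex{} = 0
g(3) = mex{0} = 1
g(4) = mex{0} = 1
g(5) = mex{0} = 1
g(6) = mex{0,1} = 2
g(7) = mex{1} = 0
g(8) = mex{0,1} = 2
g(9) = mex{0,1,2} = 3
g(10) = mex{0,2} = 1
g(11) = mex{0,1,2} = 3
The P-positions (g = 0) in 0..11 are 0, 1, 2, 7.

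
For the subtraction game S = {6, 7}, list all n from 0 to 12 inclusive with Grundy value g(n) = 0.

0, 1, 2, 3, 4, 5

Compute g(0), g(1), … for moves {6, 7}:
k:     0  1  2  3  4  5  6  7  8  9 10 11 12
g(k):  0  0  0  0  0  0  1  1  1  1  1  1  2
The P-positions (g = 0) in 0..12 are 0, 1, 2, 3, 4, 5.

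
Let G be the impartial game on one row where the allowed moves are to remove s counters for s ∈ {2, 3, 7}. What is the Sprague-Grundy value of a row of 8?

1

Build the Grundy sequence with g(k) = mex{g(k−s) : s ∈ {2, 3, 7}, s ≤ k}:
g(0) = mex{} = 0
g(1) = mex{} = 0
g(2) = mex{0} = 1
g(3) = mex{0} = 1
g(4) = mex{0,1} = 2
g(5) = mex{1} = 0
g(6) = mex{1,2} = 0
g(7) = mex{0,2} = 1
g(8) = mex{0} = 1
So g(8) = 1.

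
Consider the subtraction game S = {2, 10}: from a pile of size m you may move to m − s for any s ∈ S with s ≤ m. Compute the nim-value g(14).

1

Compute g(0), g(1), … for moves {2, 10}:
k:     0  1  2  3  4  5  6  7  8  9 10 11 12 13 14
g(k):  0  0  1  1  0  0  1  1  0  0  1  1  0  0  1
So g(14) = 1.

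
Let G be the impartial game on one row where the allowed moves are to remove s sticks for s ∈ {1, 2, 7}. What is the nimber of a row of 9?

0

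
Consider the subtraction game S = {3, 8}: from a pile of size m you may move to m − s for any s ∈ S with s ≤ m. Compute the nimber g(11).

0

Build the Grundy sequence with g(k) = mex{g(k−s) : s ∈ {3, 8}, s ≤ k}:
g(0) = mex{} = 0
g(1) = mex{} = 0
g(2) = mex{} = 0
g(3) = mex{0} = 1
g(4) = mex{0} = 1
g(5) = mex{0} = 1
g(6) = mex{1} = 0
g(7) = mex{1} = 0
g(8) = mex{0,1} = 2
g(9) = mex{0} = 1
g(10) = mex{0} = 1
g(11) = mex{1,2} = 0
So g(11) = 0.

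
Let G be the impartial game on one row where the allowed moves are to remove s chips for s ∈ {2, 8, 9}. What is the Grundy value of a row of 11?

Compute g(0), g(1), … for moves {2, 8, 9}:
k:     0  1  2  3  4  5  6  7  8  9 10 11
g(k):  0  0  1  1  0  0  1  1  2  2  3  0
So g(11) = 0.

0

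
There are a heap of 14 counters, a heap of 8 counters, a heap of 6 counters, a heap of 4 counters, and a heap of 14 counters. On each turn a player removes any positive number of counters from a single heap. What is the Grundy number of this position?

10

Compute the nim-sum pairwise:
14 XOR 8 = 6
6 XOR 6 = 0
0 XOR 4 = 4
4 XOR 14 = 10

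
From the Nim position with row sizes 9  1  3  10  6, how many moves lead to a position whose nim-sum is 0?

1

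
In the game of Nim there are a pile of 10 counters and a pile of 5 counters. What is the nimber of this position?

Nim-sum: 10 ⊕ 5 = 15.

15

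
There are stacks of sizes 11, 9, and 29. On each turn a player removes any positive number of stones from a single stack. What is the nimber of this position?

In binary:
  01011  (11)
  01001  (9)
  11101  (29)
  -----
  11111  (31)

31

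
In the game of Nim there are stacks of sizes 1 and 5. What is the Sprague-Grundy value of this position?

Nim-sum: 1 ⊕ 5 = 4.

4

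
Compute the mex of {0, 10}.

0 is in the set but 1 is not, so the mex is 1.

1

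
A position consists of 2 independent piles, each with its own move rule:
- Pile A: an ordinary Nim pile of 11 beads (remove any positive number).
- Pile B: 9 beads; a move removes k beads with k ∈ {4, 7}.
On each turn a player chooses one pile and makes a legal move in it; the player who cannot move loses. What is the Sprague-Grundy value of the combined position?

9

Pile A is a plain Nim pile of size 11, so its Grundy value is 11.
For pile B, compute g(0), g(1), … with moves {4, 7}:
k:     0  1  2  3  4  5  6  7  8  9
g(k):  0  0  0  0  1  1  1  1  2  2
So g(9) = 2.
The value of a disjunctive sum is the nim-sum of the parts.
Combined value = 11 XOR 2 = 9.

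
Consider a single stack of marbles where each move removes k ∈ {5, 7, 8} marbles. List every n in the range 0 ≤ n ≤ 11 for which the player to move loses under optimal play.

Grundy values for subtraction set {5, 7, 8}:
g(0) = mex{} = 0
g(1) = mex{} = 0
g(2) = mex{} = 0
g(3) = mex{} = 0
g(4) = mex{} = 0
g(5) = mex{0} = 1
g(6) = mex{0} = 1
g(7) = mex{0} = 1
g(8) = mex{0} = 1
g(9) = mex{0} = 1
g(10) = mex{0,1} = 2
g(11) = mex{0,1} = 2
The P-positions (g = 0) in 0..11 are 0, 1, 2, 3, 4.

0, 1, 2, 3, 4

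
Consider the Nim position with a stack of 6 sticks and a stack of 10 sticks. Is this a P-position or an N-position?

Write each in binary and XOR column by column:
  0110  (6)
  1010  (10)
  ----
  1100  (12)
The nim-sum is 12 ≠ 0, so this is an N-position: the player to move can win.

N-position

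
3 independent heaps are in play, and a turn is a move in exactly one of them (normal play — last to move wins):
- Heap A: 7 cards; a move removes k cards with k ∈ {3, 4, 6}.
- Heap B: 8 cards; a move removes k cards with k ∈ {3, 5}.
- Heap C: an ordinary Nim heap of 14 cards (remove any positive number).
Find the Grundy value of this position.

12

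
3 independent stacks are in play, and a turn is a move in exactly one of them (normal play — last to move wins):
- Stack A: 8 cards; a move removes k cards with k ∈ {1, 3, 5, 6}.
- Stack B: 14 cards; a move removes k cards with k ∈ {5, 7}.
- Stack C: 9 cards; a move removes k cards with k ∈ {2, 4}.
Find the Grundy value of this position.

For stack A, compute g(0), g(1), … with moves {1, 3, 5, 6}:
k:     0  1  2  3  4  5  6  7  8
g(k):  0  1  0  1  0  1  2  3  2
So g(8) = 2.
For stack B, compute g(0), g(1), … with moves {5, 7}:
k:     0  1  2  3  4  5  6  7  8  9 10 11 12 13 14
g(k):  0  0  0  0  0  1  1  1  1  1  2  2  0  0  0
So g(14) = 0.
Grundy values for stack C (subtraction set {2, 4}):
k:     0  1  2  3  4  5  6  7  8  9
g(k):  0  0  1  1  2  2  0  0  1  1
So g(9) = 1.
The value of a disjunctive sum is the nim-sum of the parts.
Combined value = 2 ⊕ 0 ⊕ 1 = 3.

3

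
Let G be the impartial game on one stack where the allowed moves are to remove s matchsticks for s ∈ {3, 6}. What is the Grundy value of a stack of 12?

Grundy values for subtraction set {3, 6}:
k:     0  1  2  3  4  5  6  7  8  9 10 11 12
g(k):  0  0  0  1  1  1  2  2  2  0  0  0  1
So g(12) = 1.

1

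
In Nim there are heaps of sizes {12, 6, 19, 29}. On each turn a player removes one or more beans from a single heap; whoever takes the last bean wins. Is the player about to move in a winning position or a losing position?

Bitwise XOR of the heap sizes:
  01100  (12)
  00110  (6)
  10011  (19)
  11101  (29)
  -----
  00100  (4)
The nim-sum is 4 ≠ 0, so this is an N-position: the player to move can win.

Winning position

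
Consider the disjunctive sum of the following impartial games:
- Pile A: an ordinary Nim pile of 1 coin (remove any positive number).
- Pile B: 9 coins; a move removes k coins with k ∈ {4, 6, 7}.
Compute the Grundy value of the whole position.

Pile A is a plain Nim pile of size 1, so its Grundy value is 1.
For pile B, compute g(0), g(1), … with moves {4, 6, 7}:
k:     0  1  2  3  4  5  6  7  8  9
g(k):  0  0  0  0  1  1  1  1  2  2
So g(9) = 2.
By the Sprague-Grundy theorem, the Grundy value of a sum of independent games is the XOR of the component values.
Combined value = 1 XOR 2 = 3.

3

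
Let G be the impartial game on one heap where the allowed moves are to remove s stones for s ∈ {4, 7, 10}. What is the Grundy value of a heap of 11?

Build the Grundy sequence with g(k) = mex{g(k−s) : s ∈ {4, 7, 10}, s ≤ k}:
k:     0  1  2  3  4  5  6  7  8  9 10 11
g(k):  0  0  0  0  1  1  1  1  2  2  2  2
So g(11) = 2.

2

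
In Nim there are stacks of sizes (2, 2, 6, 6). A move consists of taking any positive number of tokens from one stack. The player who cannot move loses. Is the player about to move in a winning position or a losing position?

Losing position

Bitwise XOR of the heap sizes:
  010  (2)
  010  (2)
  110  (6)
  110  (6)
  ---
  000  (0)
The nim-sum is 0, so this is a P-position: the player to move is in a losing position under optimal play.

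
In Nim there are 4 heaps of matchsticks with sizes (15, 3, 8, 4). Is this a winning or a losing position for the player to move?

Losing position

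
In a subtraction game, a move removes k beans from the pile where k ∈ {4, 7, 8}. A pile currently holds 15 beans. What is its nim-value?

Compute g(0), g(1), … for moves {4, 7, 8}:
k:     0  1  2  3  4  5  6  7  8  9 10 11 12 13 14 15
g(k):  0  0  0  0  1  1  1  1  2  2  2  2  0  0  0  0
So g(15) = 0.

0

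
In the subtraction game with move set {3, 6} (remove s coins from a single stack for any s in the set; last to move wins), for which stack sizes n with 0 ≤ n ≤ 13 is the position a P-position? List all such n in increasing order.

0, 1, 2, 9, 10, 11

Compute g(0), g(1), … for moves {3, 6}:
g(0) = mex{} = 0
g(1) = mex{} = 0
g(2) = mex{} = 0
g(3) = mex{0} = 1
g(4) = mex{0} = 1
g(5) = mex{0} = 1
g(6) = mex{0,1} = 2
g(7) = mex{0,1} = 2
g(8) = mex{0,1} = 2
g(9) = mex{1,2} = 0
g(10) = mex{1,2} = 0
g(11) = mex{1,2} = 0
g(12) = mex{0,2} = 1
g(13) = mex{0,2} = 1
The P-positions (g = 0) in 0..13 are 0, 1, 2, 9, 10, 11.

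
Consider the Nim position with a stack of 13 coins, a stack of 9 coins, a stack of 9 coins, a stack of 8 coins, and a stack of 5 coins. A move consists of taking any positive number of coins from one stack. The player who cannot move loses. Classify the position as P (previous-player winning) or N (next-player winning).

P-position

Compute the nim-sum pairwise:
13 ^ 9 = 4
4 ^ 9 = 13
13 ^ 8 = 5
5 ^ 5 = 0
The nim-sum is 0, so this is a P-position: the player to move is in a losing position under optimal play.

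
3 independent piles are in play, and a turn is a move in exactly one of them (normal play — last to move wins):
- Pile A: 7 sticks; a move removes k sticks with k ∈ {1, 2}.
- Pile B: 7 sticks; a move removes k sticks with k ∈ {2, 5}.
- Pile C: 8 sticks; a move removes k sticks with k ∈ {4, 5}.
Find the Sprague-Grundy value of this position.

3

For pile A, compute g(0), g(1), … with moves {1, 2}:
g(0) = mex{} = 0
g(1) = mex{0} = 1
g(2) = mex{0,1} = 2
g(3) = mex{1,2} = 0
g(4) = mex{0,2} = 1
g(5) = mex{0,1} = 2
g(6) = mex{1,2} = 0
g(7) = mex{0,2} = 1
So g(7) = 1.
For pile B, compute g(0), g(1), … with moves {2, 5}:
k:     0  1  2  3  4  5  6  7
g(k):  0  0  1  1  0  2  1  0
So g(7) = 0.
For pile C, compute g(0), g(1), … with moves {4, 5}:
k:     0  1  2  3  4  5  6  7  8
g(k):  0  0  0  0  1  1  1  1  2
So g(8) = 2.
By the Sprague-Grundy theorem, the Grundy value of a sum of independent games is the XOR of the component values.
Combined value = 1 ⊕ 0 ⊕ 2 = 3.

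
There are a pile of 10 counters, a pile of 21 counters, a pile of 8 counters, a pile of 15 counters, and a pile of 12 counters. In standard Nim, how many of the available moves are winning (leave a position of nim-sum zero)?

Nim-sum: 10 ⊕ 21 ⊕ 8 ⊕ 15 ⊕ 12 = 20.
The overall nim-sum is X = 20. A pile of size p has a winning move iff p XOR X < p (reduce it to p XOR X).
  10: 10 XOR 20 = 30 ≥ 10 — no move.
  21: 21 XOR 20 = 1 < 21 — winning move (to 1).
  8: 8 XOR 20 = 28 ≥ 8 — no move.
  15: 15 XOR 20 = 27 ≥ 15 — no move.
  12: 12 XOR 20 = 24 ≥ 12 — no move.
That gives 1 winning move.

1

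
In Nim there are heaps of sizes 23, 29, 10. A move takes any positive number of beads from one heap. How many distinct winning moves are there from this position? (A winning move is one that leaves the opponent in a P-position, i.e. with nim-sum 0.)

0

Compute the nim-sum pairwise:
23 ^ 29 = 10
10 ^ 10 = 0
The nim-sum is already 0, so every move leaves a nonzero nim-sum — there are no winning moves.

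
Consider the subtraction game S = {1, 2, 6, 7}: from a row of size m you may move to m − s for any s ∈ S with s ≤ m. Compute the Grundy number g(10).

Grundy values for subtraction set {1, 2, 6, 7}:
k:     0  1  2  3  4  5  6  7  8  9 10
g(k):  0  1  2  0  1  2  3  4  0  1  2
So g(10) = 2.

2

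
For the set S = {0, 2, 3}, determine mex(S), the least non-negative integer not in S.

0 is in the set but 1 is not, so the mex is 1.

1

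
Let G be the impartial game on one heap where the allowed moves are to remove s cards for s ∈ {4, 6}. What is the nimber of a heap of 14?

1

Compute g(0), g(1), … for moves {4, 6}:
k:     0  1  2  3  4  5  6  7  8  9 10 11 12 13 14
g(k):  0  0  0  0  1  1  1  1  2  2  0  0  0  0  1
So g(14) = 1.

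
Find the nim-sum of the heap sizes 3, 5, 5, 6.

5

Nim-sum: 3 ^ 5 ^ 5 ^ 6 = 5.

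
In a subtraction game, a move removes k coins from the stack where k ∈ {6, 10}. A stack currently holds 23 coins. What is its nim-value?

1

Compute g(0), g(1), … for moves {6, 10}:
k:     0  1  2  3  4  5  6  7  8  9 10 11 12 13 14 15 16 17 18 19 20 21 22 23
g(k):  0  0  0  0  0  0  1  1  1  1  1  1  2  2  2  2  0  0  0  0  0  0  1  1
So g(23) = 1.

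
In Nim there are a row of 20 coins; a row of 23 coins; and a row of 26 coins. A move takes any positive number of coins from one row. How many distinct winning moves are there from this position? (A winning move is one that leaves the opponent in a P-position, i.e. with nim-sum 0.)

3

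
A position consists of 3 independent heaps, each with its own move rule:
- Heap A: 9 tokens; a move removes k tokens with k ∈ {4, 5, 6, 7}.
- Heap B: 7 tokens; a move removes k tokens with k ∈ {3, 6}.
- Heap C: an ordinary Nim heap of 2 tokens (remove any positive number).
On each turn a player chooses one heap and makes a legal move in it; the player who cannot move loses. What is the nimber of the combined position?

Build the Grundy sequence for heap A with g(k) = mex{g(k−s) : s ∈ {4, 5, 6, 7}, s ≤ k}:
g(0) = mex{} = 0
g(1) = mex{} = 0
g(2) = mex{} = 0
g(3) = mex{} = 0
g(4) = mex{0} = 1
g(5) = mex{0} = 1
g(6) = mex{0} = 1
g(7) = mex{0} = 1
g(8) = mex{0,1} = 2
g(9) = mex{0,1} = 2
So g(9) = 2.
For heap B, compute g(0), g(1), … with moves {3, 6}:
k:     0  1  2  3  4  5  6  7
g(k):  0  0  0  1  1  1  2  2
So g(7) = 2.
Heap C is a plain Nim heap of size 2, so its Grundy value is 2.
By the Sprague-Grundy theorem, the Grundy value of a sum of independent games is the XOR of the component values.
Combined value = 2 XOR 2 XOR 2 = 2.

2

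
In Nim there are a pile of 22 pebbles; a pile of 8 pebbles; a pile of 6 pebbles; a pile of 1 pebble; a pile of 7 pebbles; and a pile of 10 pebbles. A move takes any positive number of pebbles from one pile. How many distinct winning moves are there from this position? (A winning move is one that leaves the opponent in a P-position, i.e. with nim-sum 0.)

1

Compute the nim-sum pairwise:
22 ^ 8 = 30
30 ^ 6 = 24
24 ^ 1 = 25
25 ^ 7 = 30
30 ^ 10 = 20
The overall nim-sum is X = 20. A pile of size p has a winning move iff p XOR X < p (reduce it to p XOR X).
  22: 22 XOR 20 = 2 < 22 — winning move (to 2).
  8: 8 XOR 20 = 28 ≥ 8 — no move.
  6: 6 XOR 20 = 18 ≥ 6 — no move.
  1: 1 XOR 20 = 21 ≥ 1 — no move.
  7: 7 XOR 20 = 19 ≥ 7 — no move.
  10: 10 XOR 20 = 30 ≥ 10 — no move.
That gives 1 winning move.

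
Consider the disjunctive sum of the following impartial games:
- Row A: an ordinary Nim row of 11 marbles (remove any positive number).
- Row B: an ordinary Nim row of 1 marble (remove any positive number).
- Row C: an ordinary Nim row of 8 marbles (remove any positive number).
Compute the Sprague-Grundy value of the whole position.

2

Row A is a plain Nim row of size 11, so its Grundy value is 11.
Row B is a plain Nim row of size 1, so its Grundy value is 1.
Row C is a plain Nim row of size 8, so its Grundy value is 8.
The value of a disjunctive sum is the nim-sum of the parts.
Combined value = 11 ⊕ 1 ⊕ 8 = 2.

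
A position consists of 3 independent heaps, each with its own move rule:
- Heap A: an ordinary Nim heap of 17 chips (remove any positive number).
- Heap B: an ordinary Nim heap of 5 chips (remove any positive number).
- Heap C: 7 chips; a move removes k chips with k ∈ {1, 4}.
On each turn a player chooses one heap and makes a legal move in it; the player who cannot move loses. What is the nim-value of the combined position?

20

Heap A is a plain Nim heap of size 17, so its Grundy value is 17.
Heap B is a plain Nim heap of size 5, so its Grundy value is 5.
For heap C, compute g(0), g(1), … with moves {1, 4}:
k:     0  1  2  3  4  5  6  7
g(k):  0  1  0  1  2  0  1  0
So g(7) = 0.
By the Sprague-Grundy theorem, the Grundy value of a sum of independent games is the XOR of the component values.
Combined value = 17 ⊕ 5 ⊕ 0 = 20.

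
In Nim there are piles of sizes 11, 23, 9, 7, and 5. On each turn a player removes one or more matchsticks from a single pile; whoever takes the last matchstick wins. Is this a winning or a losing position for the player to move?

Winning position

Nim-sum: 11 ⊕ 23 ⊕ 9 ⊕ 7 ⊕ 5 = 23.
The nim-sum is 23 ≠ 0, so this is an N-position: the player to move can win.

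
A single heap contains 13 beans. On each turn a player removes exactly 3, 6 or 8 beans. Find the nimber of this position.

Compute g(0), g(1), … for moves {3, 6, 8}:
k:     0  1  2  3  4  5  6  7  8  9 10 11 12 13
g(k):  0  0  0  1  1  1  2  2  2  3  3  0  0  0
So g(13) = 0.

0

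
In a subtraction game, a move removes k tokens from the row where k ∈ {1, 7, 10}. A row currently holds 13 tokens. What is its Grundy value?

Grundy values for subtraction set {1, 7, 10}:
k:     0  1  2  3  4  5  6  7  8  9 10 11 12 13
g(k):  0  1  0  1  0  1  0  1  0  1  2  3  2  3
So g(13) = 3.

3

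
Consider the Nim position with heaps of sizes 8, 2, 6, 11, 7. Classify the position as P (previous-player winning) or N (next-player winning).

Compute the nim-sum pairwise:
8 ⊕ 2 = 10
10 ⊕ 6 = 12
12 ⊕ 11 = 7
7 ⊕ 7 = 0
The nim-sum is 0, so this is a P-position: the player to move is in a losing position under optimal play.

P-position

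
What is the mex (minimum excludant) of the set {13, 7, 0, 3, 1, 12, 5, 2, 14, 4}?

6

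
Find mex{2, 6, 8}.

0 is not in the set, so the mex is 0.

0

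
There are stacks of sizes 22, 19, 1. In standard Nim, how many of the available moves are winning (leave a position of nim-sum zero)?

Nim-sum: 22 ⊕ 19 ⊕ 1 = 4.
The overall nim-sum is X = 4. A stack of size p has a winning move iff p XOR X < p (reduce it to p XOR X).
  22: 22 XOR 4 = 18 < 22 — winning move (to 18).
  19: 19 XOR 4 = 23 ≥ 19 — no move.
  1: 1 XOR 4 = 5 ≥ 1 — no move.
That gives 1 winning move.

1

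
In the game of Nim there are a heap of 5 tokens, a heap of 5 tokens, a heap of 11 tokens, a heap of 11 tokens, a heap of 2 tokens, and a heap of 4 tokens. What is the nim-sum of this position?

6

Write each in binary and XOR column by column:
  0101  (5)
  0101  (5)
  1011  (11)
  1011  (11)
  0010  (2)
  0100  (4)
  ----
  0110  (6)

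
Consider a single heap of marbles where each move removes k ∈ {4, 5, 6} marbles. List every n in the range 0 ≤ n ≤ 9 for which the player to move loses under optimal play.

0, 1, 2, 3

Grundy values for subtraction set {4, 5, 6}:
k:     0  1  2  3  4  5  6  7  8  9
g(k):  0  0  0  0  1  1  1  1  2  2
The P-positions (g = 0) in 0..9 are 0, 1, 2, 3.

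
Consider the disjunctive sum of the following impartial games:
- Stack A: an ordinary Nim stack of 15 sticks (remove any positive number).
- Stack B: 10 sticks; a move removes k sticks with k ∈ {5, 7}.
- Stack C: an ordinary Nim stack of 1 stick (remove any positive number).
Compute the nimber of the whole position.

12

Stack A is a plain Nim stack of size 15, so its Grundy value is 15.
For stack B, compute g(0), g(1), … with moves {5, 7}:
k:     0  1  2  3  4  5  6  7  8  9 10
g(k):  0  0  0  0  0  1  1  1  1  1  2
So g(10) = 2.
Stack C is a plain Nim stack of size 1, so its Grundy value is 1.
By the Sprague-Grundy theorem, the Grundy value of a sum of independent games is the XOR of the component values.
Combined value = 15 XOR 2 XOR 1 = 12.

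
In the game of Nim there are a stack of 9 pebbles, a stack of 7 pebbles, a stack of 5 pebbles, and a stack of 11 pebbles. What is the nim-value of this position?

Nim-sum: 9 XOR 7 XOR 5 XOR 11 = 0.

0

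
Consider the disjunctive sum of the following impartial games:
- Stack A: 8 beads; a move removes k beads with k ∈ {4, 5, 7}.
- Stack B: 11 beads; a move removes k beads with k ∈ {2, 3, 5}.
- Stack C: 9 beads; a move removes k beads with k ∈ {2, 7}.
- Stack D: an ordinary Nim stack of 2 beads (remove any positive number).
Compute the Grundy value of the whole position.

For stack A, compute g(0), g(1), … with moves {4, 5, 7}:
k:     0  1  2  3  4  5  6  7  8
g(k):  0  0  0  0  1  1  1  1  2
So g(8) = 2.
Grundy values for stack B (subtraction set {2, 3, 5}):
g(0) = mex{} = 0
g(1) = mex{} = 0
g(2) = mex{0} = 1
g(3) = mex{0} = 1
g(4) = mex{0,1} = 2
g(5) = mex{0,1} = 2
g(6) = mex{0,1,2} = 3
g(7) = mex{1,2} = 0
g(8) = mex{1,2,3} = 0
g(9) = mex{0,2,3} = 1
g(10) = mex{0,2} = 1
g(11) = mex{0,1,3} = 2
So g(11) = 2.
For stack C, compute g(0), g(1), … with moves {2, 7}:
k:     0  1  2  3  4  5  6  7  8  9
g(k):  0  0  1  1  0  0  1  1  2  0
So g(9) = 0.
Stack D is a plain Nim stack of size 2, so its Grundy value is 2.
By the Sprague-Grundy theorem, the Grundy value of a sum of independent games is the XOR of the component values.
Combined value = 2 ⊕ 2 ⊕ 0 ⊕ 2 = 2.

2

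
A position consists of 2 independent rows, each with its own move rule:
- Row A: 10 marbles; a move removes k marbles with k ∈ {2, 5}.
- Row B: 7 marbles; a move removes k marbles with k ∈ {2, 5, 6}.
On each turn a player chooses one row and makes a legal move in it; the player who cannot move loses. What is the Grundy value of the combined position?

2

Grundy values for row A (subtraction set {2, 5}):
k:     0  1  2  3  4  5  6  7  8  9 10
g(k):  0  0  1  1  0  2  1  0  0  1  1
So g(10) = 1.
Build the Grundy sequence for row B with g(k) = mex{g(k−s) : s ∈ {2, 5, 6}, s ≤ k}:
g(0) = mex{} = 0
g(1) = mex{} = 0
g(2) = mex{0} = 1
g(3) = mex{0} = 1
g(4) = mex{1} = 0
g(5) = mex{0,1} = 2
g(6) = mex{0} = 1
g(7) = mex{0,1,2} = 3
So g(7) = 3.
The value of a disjunctive sum is the nim-sum of the parts.
Combined value = 1 XOR 3 = 2.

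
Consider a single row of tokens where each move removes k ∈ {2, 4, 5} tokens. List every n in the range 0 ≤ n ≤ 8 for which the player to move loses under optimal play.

0, 1, 7, 8

Grundy values for subtraction set {2, 4, 5}:
k:     0  1  2  3  4  5  6  7  8
g(k):  0  0  1  1  2  2  3  0  0
The P-positions (g = 0) in 0..8 are 0, 1, 7, 8.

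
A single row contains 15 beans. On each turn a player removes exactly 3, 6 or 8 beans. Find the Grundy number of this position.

Compute g(0), g(1), … for moves {3, 6, 8}:
k:     0  1  2  3  4  5  6  7  8  9 10 11 12 13 14 15
g(k):  0  0  0  1  1  1  2  2  2  3  3  0  0  0  1  1
So g(15) = 1.

1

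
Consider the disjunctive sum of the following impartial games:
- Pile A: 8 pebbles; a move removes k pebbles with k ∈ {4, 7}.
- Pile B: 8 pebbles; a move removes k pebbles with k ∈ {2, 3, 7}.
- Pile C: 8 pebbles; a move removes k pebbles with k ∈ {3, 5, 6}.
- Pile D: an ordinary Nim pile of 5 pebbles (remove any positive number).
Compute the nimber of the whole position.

Build the Grundy sequence for pile A with g(k) = mex{g(k−s) : s ∈ {4, 7}, s ≤ k}:
k:     0  1  2  3  4  5  6  7  8
g(k):  0  0  0  0  1  1  1  1  2
So g(8) = 2.
Grundy values for pile B (subtraction set {2, 3, 7}):
k:     0  1  2  3  4  5  6  7  8
g(k):  0  0  1  1  2  0  0  1  1
So g(8) = 1.
Build the Grundy sequence for pile C with g(k) = mex{g(k−s) : s ∈ {3, 5, 6}, s ≤ k}:
g(0) = mex{} = 0
g(1) = mex{} = 0
g(2) = mex{} = 0
g(3) = mex{0} = 1
g(4) = mex{0} = 1
g(5) = mex{0} = 1
g(6) = mex{0,1} = 2
g(7) = mex{0,1} = 2
g(8) = mex{0,1} = 2
So g(8) = 2.
Pile D is a plain Nim pile of size 5, so its Grundy value is 5.
By the Sprague-Grundy theorem, the Grundy value of a sum of independent games is the XOR of the component values.
Combined value = 2 XOR 1 XOR 2 XOR 5 = 4.

4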